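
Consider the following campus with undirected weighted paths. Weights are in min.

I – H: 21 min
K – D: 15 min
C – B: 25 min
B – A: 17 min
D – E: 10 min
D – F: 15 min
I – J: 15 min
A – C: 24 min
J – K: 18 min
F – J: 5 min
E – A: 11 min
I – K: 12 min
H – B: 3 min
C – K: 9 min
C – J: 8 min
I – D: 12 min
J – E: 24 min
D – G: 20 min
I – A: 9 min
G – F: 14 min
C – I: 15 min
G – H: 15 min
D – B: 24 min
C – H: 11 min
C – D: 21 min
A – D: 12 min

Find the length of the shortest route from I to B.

Candidate routes:
I–A–B: 9+17 = 26
I–K–C–H–B: 12+9+11+3 = 35
I–C–H–B: 15+11+3 = 29
I–H–B: 21+3 = 24
The minimum is 24 min via I–H–B.

24 min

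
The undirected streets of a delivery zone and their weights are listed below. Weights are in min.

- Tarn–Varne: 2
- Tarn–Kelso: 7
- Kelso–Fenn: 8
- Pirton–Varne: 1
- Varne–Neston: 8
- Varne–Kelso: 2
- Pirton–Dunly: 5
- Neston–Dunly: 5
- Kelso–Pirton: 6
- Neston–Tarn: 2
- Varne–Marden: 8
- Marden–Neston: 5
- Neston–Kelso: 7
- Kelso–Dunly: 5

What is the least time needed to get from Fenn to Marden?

18 min

Settle nodes by increasing distance from Fenn:
Fenn: 0
Kelso: 8  (via Fenn)
Varne: 10  (via Kelso)
Pirton: 11  (via Varne)
Tarn: 12  (via Varne)
Dunly: 13  (via Kelso)
Neston: 14  (via Tarn)
Marden: 18  (via Varne)
Shortest route: Fenn → Kelso → Varne → Marden = 18 min.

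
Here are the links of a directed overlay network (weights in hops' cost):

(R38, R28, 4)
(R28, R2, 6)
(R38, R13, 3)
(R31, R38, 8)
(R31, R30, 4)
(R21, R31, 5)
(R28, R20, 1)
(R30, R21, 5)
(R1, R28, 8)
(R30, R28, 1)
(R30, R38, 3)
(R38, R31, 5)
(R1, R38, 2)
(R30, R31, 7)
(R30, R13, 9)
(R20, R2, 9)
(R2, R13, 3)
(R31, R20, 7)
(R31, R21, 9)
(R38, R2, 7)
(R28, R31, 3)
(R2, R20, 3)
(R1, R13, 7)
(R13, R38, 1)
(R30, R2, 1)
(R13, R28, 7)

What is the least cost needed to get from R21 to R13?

Enumerating some paths:
R21 - R31 - R30 - R2 - R13: 5+4+1+3 = 13
R21 - R31 - R30 - R38 - R13: 5+4+3+3 = 15
The minimum is 13 hops' cost via R21 - R31 - R30 - R2 - R13.

13 hops' cost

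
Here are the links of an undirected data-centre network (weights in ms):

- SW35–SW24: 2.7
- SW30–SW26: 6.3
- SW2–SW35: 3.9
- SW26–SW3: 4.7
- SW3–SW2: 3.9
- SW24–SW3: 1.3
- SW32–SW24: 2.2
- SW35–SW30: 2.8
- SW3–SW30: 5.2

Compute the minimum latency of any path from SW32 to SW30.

7.7 ms

Running Dijkstra from SW32:
SW32: 0
SW24: 2.2  (via SW32)
SW3: 3.5  (via SW24)
SW35: 4.9  (via SW24)
SW2: 7.4  (via SW3)
SW30: 7.7  (via SW35)
Shortest route: SW32 → SW24 → SW35 → SW30 = 7.7 ms.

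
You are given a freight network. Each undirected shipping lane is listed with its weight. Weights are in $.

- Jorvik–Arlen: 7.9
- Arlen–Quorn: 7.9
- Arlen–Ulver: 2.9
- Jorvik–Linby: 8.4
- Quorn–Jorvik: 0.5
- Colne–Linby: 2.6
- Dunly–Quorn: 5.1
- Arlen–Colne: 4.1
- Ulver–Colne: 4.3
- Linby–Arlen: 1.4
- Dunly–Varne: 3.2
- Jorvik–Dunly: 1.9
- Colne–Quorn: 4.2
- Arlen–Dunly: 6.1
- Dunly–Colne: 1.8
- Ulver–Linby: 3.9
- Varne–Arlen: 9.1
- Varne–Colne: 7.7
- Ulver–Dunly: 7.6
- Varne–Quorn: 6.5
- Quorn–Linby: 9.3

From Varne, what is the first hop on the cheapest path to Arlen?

Dunly

Enumerating some paths:
Varne–Dunly–Colne–Linby–Arlen: 3.2+1.8+2.6+1.4 = 9
Varne–Dunly–Arlen: 3.2+6.1 = 9.3
Varne–Dunly–Colne–Arlen: 3.2+1.8+4.1 = 9.1
Varne–Arlen: 9.1 = 9.1
Cheapest is Varne–Dunly–Colne–Linby–Arlen at $9.
So from Varne the first move is to Dunly.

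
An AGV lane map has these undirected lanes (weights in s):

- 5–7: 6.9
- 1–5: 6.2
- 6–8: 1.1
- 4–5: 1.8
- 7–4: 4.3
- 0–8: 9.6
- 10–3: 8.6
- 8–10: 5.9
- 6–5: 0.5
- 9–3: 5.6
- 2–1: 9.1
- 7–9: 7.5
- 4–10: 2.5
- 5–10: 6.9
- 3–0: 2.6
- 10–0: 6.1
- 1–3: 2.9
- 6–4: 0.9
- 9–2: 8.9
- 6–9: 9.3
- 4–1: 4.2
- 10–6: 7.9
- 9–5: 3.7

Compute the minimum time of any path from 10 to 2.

15.8 s

Settle nodes by increasing distance from 10:
10: 0
4: 2.5  (via 10)
6: 3.4  (via 4)
5: 3.9  (via 6)
8: 4.5  (via 6)
0: 6.1  (via 10)
1: 6.7  (via 4)
7: 6.8  (via 4)
9: 7.6  (via 5)
3: 8.6  (via 10)
2: 15.8  (via 1)
Shortest route: 10–4–1–2 = 15.8 s.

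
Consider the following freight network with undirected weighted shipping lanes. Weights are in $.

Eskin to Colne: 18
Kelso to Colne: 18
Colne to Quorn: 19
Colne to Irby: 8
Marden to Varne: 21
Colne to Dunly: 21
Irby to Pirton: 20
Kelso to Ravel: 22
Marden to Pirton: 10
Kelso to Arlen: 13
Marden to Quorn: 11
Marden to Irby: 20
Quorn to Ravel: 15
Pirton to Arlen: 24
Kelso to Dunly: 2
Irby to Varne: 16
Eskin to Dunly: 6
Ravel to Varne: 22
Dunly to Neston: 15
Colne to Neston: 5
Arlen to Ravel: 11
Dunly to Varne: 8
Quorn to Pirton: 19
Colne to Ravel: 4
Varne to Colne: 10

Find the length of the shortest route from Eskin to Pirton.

$45

Settle nodes by increasing distance from Eskin:
Eskin: 0
Dunly: 6  (via Eskin)
Kelso: 8  (via Dunly)
Varne: 14  (via Dunly)
Colne: 18  (via Eskin)
Neston: 21  (via Dunly)
Arlen: 21  (via Kelso)
Ravel: 22  (via Colne)
Irby: 26  (via Colne)
Marden: 35  (via Varne)
Quorn: 37  (via Colne)
Pirton: 45  (via Arlen)
Shortest route: Eskin–Dunly–Kelso–Arlen–Pirton = $45.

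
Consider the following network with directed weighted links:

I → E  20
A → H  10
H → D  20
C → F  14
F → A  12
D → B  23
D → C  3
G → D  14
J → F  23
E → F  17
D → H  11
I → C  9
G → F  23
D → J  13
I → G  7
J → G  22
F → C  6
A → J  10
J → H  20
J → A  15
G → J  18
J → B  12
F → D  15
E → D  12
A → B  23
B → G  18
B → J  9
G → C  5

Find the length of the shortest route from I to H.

32

Running Dijkstra from I:
I: 0
G: 7  (via I)
C: 9  (via I)
E: 20  (via I)
D: 21  (via G)
F: 23  (via C)
J: 25  (via G)
H: 32  (via D)
Shortest route: I → G → D → H = 32.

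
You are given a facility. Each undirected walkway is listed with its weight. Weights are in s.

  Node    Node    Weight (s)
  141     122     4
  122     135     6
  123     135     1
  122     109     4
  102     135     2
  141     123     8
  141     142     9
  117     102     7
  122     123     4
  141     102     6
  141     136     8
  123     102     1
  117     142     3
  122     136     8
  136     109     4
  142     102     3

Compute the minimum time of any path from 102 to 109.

9 s

Compare a few routes:
102 - 135 - 123 - 122 - 109: 2+1+4+4 = 11
102 - 123 - 122 - 109: 1+4+4 = 9
Cheapest is 102 - 123 - 122 - 109 at 9 s.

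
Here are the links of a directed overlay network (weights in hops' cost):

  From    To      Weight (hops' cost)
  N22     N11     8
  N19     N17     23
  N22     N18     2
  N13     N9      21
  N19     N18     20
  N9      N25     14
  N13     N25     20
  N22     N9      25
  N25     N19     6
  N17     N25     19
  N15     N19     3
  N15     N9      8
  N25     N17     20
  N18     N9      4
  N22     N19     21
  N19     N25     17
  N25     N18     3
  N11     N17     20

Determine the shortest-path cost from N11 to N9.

Running Dijkstra from N11:
N11: 0
N17: 20  (via N11)
N25: 39  (via N17)
N18: 42  (via N25)
N19: 45  (via N25)
N9: 46  (via N18)
Shortest route: N11–N17–N25–N18–N9 = 46 hops' cost.

46 hops' cost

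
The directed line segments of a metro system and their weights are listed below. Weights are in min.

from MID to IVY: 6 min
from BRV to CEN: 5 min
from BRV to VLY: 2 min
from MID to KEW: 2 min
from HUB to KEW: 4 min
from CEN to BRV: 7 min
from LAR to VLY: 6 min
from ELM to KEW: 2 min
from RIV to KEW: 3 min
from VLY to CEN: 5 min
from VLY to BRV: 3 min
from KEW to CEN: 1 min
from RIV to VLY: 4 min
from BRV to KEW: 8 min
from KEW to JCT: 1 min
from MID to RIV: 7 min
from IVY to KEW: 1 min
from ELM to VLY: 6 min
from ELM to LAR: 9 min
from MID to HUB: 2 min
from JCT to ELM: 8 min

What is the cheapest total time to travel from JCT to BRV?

Enumerating some paths:
JCT - ELM - VLY - CEN - BRV: 8+6+5+7 = 26
JCT - ELM - KEW - CEN - BRV: 8+2+1+7 = 18
JCT - ELM - LAR - VLY - BRV: 8+9+6+3 = 26
JCT - ELM - VLY - BRV: 8+6+3 = 17
The minimum is 17 min via JCT - ELM - VLY - BRV.

17 min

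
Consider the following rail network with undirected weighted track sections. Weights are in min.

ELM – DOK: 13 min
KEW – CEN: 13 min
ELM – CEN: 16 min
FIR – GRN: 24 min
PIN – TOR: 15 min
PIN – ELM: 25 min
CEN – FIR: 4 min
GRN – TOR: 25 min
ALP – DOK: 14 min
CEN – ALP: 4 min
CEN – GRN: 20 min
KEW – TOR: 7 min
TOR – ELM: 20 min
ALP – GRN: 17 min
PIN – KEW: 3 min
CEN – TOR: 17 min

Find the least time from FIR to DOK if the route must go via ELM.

33 min

Shortest FIR→ELM: FIR–CEN–ELM = 20
Shortest ELM→DOK: ELM–DOK = 13
Total via ELM: 20 + 13 = 33 min.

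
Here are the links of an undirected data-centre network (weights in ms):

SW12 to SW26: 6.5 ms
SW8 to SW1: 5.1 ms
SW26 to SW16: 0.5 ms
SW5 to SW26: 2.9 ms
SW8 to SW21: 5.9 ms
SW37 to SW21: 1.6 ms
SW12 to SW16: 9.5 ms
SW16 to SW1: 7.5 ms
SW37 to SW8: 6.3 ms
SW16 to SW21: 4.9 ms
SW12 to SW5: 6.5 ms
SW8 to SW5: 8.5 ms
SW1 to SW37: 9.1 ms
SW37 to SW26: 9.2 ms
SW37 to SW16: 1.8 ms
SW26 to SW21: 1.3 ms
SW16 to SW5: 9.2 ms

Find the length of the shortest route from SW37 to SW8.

Running Dijkstra from SW37:
SW37: 0
SW21: 1.6  (via SW37)
SW16: 1.8  (via SW37)
SW26: 2.3  (via SW16)
SW5: 5.2  (via SW26)
SW8: 6.3  (via SW37)
Shortest route: SW37–SW8 = 6.3 ms.

6.3 ms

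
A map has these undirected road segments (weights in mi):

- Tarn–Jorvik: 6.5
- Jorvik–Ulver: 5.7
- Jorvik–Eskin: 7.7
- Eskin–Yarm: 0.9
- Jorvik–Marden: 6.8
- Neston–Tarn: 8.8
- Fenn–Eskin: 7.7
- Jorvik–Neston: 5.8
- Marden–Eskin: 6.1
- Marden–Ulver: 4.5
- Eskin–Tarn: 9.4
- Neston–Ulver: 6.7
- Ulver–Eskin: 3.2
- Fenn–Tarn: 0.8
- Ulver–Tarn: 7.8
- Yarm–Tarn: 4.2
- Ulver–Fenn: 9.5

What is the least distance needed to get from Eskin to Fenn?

Candidate routes:
Eskin - Yarm - Tarn - Fenn: 0.9+4.2+0.8 = 5.9
Eskin - Fenn: 7.7 = 7.7
Cheapest is Eskin - Yarm - Tarn - Fenn at 5.9 mi.

5.9 mi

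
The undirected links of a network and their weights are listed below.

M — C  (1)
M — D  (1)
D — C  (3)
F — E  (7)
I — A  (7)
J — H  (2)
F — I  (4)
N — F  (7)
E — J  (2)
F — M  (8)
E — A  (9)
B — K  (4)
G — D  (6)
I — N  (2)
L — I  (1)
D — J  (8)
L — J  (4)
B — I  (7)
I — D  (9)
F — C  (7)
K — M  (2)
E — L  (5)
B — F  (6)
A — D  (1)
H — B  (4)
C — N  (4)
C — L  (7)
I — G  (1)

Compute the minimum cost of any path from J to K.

10

Settle nodes by increasing distance from J:
J: 0
E: 2  (via J)
H: 2  (via J)
L: 4  (via J)
I: 5  (via L)
B: 6  (via H)
G: 6  (via I)
N: 7  (via I)
D: 8  (via J)
A: 9  (via D)
F: 9  (via E)
M: 9  (via D)
C: 10  (via M)
K: 10  (via B)
Shortest route: J → H → B → K = 10.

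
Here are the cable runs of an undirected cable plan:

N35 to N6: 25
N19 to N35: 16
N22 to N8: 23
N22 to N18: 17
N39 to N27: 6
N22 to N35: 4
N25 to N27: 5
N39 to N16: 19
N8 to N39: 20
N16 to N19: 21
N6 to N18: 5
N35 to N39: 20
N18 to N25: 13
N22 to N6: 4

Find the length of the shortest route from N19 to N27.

42

Settle nodes by increasing distance from N19:
N19: 0
N35: 16  (via N19)
N22: 20  (via N35)
N16: 21  (via N19)
N6: 24  (via N22)
N18: 29  (via N6)
N39: 36  (via N35)
N27: 42  (via N39)
Shortest route: N19–N35–N39–N27 = 42.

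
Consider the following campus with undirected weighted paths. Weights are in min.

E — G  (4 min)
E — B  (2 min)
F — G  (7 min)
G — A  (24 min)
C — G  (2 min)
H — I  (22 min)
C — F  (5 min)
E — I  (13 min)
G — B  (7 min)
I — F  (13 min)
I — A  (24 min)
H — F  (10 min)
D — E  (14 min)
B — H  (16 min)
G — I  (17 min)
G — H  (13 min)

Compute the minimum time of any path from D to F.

25 min

Settle nodes by increasing distance from D:
D: 0
E: 14  (via D)
B: 16  (via E)
G: 18  (via E)
C: 20  (via G)
F: 25  (via G)
Shortest route: D → E → G → F = 25 min.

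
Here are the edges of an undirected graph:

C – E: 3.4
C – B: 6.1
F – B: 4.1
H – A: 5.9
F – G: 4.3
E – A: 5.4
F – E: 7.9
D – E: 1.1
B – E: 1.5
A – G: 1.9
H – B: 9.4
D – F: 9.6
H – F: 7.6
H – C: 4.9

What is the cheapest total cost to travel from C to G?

10.7

Settle nodes by increasing distance from C:
C: 0
E: 3.4  (via C)
D: 4.5  (via E)
B: 4.9  (via E)
H: 4.9  (via C)
A: 8.8  (via E)
F: 9  (via B)
G: 10.7  (via A)
Shortest route: C → E → A → G = 10.7.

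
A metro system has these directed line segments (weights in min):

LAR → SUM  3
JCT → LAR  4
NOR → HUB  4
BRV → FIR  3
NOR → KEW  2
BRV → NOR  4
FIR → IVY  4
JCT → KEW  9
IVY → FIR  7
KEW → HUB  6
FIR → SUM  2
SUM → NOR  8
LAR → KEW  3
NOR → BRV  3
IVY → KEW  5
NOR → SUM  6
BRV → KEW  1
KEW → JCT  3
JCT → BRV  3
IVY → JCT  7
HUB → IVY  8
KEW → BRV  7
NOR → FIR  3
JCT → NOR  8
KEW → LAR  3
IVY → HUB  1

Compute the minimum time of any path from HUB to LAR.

16 min

Shortest distances from HUB:
HUB: 0
IVY: 8  (via HUB)
KEW: 13  (via IVY)
JCT: 15  (via IVY)
FIR: 15  (via IVY)
LAR: 16  (via KEW)
Shortest route: HUB–IVY–KEW–LAR = 16 min.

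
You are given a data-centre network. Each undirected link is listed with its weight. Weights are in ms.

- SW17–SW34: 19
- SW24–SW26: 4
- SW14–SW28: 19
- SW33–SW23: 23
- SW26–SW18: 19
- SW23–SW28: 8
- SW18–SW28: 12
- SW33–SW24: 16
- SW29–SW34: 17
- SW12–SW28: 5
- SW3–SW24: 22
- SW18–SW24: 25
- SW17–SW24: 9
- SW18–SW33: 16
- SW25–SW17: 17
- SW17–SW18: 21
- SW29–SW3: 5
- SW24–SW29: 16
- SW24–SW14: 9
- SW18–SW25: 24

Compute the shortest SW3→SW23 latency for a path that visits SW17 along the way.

71 ms

Best SW3 to SW17: SW3 → SW29 → SW24 → SW17 costing 30
Shortest SW17→SW23: SW17 → SW18 → SW28 → SW23 = 41
Total via SW17: 30 + 41 = 71 ms.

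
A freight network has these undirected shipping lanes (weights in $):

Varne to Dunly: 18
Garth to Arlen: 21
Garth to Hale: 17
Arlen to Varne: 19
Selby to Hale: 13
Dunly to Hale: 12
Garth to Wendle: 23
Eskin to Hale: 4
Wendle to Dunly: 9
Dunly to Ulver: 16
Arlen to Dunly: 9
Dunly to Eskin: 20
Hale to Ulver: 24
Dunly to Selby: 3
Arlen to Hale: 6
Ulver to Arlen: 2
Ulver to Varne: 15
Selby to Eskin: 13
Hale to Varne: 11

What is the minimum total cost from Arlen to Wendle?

Compare a few routes:
Arlen - Dunly - Wendle: 9+9 = 18
Arlen - Hale - Dunly - Wendle: 6+12+9 = 27
Cheapest is Arlen - Dunly - Wendle at $18.

$18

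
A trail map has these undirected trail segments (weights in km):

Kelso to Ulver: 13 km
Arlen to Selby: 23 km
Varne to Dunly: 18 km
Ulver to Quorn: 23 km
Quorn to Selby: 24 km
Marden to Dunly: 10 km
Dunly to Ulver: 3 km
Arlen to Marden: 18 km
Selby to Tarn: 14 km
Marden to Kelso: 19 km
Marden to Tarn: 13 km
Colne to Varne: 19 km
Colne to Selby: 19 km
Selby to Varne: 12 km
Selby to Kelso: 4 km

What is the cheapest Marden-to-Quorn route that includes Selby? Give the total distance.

Best Marden to Selby: Marden → Kelso → Selby costing 23
Shortest Selby→Quorn: Selby → Quorn = 24
Total via Selby: 23 + 24 = 47 km.

47 km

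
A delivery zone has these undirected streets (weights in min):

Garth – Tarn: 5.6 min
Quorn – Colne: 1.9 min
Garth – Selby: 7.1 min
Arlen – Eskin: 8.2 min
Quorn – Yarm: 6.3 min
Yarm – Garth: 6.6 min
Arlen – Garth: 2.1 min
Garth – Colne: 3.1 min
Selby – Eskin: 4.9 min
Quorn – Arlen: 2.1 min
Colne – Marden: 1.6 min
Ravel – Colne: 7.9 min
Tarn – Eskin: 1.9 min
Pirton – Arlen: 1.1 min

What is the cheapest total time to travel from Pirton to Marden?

6.7 min

Shortest distances from Pirton:
Pirton: 0
Arlen: 1.1  (via Pirton)
Garth: 3.2  (via Arlen)
Quorn: 3.2  (via Arlen)
Colne: 5.1  (via Quorn)
Marden: 6.7  (via Colne)
Shortest route: Pirton–Arlen–Quorn–Colne–Marden = 6.7 min.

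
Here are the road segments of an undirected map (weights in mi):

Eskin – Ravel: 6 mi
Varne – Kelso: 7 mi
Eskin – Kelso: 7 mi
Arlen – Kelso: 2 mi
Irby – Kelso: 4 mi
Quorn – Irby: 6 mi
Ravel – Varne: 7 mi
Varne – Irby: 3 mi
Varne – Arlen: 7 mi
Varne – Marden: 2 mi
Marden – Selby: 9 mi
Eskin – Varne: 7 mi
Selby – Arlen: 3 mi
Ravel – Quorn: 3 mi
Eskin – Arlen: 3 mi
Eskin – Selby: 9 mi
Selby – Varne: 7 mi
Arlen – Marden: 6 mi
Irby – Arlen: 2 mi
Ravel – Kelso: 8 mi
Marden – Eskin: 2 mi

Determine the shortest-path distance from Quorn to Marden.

11 mi

Settle nodes by increasing distance from Quorn:
Quorn: 0
Ravel: 3  (via Quorn)
Irby: 6  (via Quorn)
Arlen: 8  (via Irby)
Eskin: 9  (via Ravel)
Varne: 9  (via Irby)
Kelso: 10  (via Irby)
Marden: 11  (via Eskin)
Shortest route: Quorn–Ravel–Eskin–Marden = 11 mi.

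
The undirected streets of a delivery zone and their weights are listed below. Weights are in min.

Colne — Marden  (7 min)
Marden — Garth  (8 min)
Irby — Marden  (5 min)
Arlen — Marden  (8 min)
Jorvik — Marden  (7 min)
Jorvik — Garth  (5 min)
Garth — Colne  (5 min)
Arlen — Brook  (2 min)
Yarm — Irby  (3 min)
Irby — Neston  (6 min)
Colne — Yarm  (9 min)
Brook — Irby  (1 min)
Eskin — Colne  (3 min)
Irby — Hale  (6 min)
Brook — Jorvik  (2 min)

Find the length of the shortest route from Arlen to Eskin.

Shortest distances from Arlen:
Arlen: 0
Brook: 2  (via Arlen)
Irby: 3  (via Brook)
Jorvik: 4  (via Brook)
Yarm: 6  (via Irby)
Marden: 8  (via Arlen)
Garth: 9  (via Jorvik)
Neston: 9  (via Irby)
Hale: 9  (via Irby)
Colne: 14  (via Garth)
Eskin: 17  (via Colne)
Shortest route: Arlen–Brook–Jorvik–Garth–Colne–Eskin = 17 min.

17 min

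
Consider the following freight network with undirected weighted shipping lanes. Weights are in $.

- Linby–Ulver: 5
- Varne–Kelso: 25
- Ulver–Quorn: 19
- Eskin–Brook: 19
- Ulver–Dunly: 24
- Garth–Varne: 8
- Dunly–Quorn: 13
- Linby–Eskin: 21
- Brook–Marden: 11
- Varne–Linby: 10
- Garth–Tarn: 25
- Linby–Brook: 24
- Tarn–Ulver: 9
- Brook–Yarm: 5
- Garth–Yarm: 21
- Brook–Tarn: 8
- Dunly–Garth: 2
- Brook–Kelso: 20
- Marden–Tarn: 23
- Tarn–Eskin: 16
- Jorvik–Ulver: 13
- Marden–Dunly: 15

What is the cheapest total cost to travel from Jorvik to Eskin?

$38

Settle nodes by increasing distance from Jorvik:
Jorvik: 0
Ulver: 13  (via Jorvik)
Linby: 18  (via Ulver)
Tarn: 22  (via Ulver)
Varne: 28  (via Linby)
Brook: 30  (via Tarn)
Quorn: 32  (via Ulver)
Yarm: 35  (via Brook)
Garth: 36  (via Varne)
Dunly: 37  (via Ulver)
Eskin: 38  (via Tarn)
Shortest route: Jorvik–Ulver–Tarn–Eskin = $38.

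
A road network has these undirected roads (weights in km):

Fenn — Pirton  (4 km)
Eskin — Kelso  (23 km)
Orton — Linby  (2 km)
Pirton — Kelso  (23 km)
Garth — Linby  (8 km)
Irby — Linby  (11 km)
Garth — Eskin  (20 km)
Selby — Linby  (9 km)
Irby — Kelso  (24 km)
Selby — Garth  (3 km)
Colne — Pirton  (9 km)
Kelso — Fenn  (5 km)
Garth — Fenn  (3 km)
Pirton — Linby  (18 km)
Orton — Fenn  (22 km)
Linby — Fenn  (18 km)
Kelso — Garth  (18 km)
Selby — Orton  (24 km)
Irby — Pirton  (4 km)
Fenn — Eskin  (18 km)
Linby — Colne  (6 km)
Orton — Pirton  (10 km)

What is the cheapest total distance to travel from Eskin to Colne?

31 km

Enumerating some paths:
Eskin–Fenn–Garth–Linby–Colne: 18+3+8+6 = 35
Eskin–Garth–Linby–Colne: 20+8+6 = 34
Eskin–Fenn–Pirton–Colne: 18+4+9 = 31
Eskin–Garth–Fenn–Pirton–Colne: 20+3+4+9 = 36
Cheapest is Eskin–Fenn–Pirton–Colne at 31 km.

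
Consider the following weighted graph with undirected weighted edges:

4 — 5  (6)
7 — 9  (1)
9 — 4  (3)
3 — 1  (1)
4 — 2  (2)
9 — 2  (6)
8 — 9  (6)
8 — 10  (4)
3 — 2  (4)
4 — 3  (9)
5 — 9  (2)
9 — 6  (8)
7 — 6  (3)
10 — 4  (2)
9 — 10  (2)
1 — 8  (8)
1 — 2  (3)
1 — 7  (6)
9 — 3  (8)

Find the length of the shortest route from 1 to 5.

9

Enumerating some paths:
1–3–9–5: 1+8+2 = 11
1–7–9–5: 6+1+2 = 9
1–2–4–9–5: 3+2+3+2 = 10
Cheapest is 1–7–9–5 at 9.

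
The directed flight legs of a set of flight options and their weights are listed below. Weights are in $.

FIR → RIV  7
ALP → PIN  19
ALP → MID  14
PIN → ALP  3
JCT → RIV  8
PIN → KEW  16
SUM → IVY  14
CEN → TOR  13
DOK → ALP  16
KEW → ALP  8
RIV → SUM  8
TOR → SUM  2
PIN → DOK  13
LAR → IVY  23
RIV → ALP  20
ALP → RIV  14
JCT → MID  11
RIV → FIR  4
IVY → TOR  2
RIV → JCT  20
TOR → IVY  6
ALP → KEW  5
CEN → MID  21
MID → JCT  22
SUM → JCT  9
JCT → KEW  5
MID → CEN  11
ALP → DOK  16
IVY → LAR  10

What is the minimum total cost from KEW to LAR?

Running Dijkstra from KEW:
KEW: 0
ALP: 8  (via KEW)
MID: 22  (via ALP)
RIV: 22  (via ALP)
DOK: 24  (via ALP)
FIR: 26  (via RIV)
PIN: 27  (via ALP)
SUM: 30  (via RIV)
CEN: 33  (via MID)
JCT: 39  (via SUM)
IVY: 44  (via SUM)
TOR: 46  (via CEN)
LAR: 54  (via IVY)
Shortest route: KEW–ALP–RIV–SUM–IVY–LAR = $54.

$54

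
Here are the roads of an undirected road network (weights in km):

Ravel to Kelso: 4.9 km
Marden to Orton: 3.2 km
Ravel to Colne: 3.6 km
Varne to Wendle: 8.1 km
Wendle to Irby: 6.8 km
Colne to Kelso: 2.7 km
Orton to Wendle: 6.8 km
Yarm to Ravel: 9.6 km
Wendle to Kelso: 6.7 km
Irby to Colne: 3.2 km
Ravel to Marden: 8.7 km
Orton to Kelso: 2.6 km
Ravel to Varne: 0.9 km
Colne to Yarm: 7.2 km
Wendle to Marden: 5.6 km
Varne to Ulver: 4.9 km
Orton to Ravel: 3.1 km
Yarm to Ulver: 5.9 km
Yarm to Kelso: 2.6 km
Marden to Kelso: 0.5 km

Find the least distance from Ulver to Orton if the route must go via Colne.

Best Ulver to Colne: Ulver → Varne → Ravel → Colne costing 9.4
Shortest Colne→Orton: Colne → Kelso → Orton = 5.3
Total via Colne: 9.4 + 5.3 = 14.7 km.

14.7 km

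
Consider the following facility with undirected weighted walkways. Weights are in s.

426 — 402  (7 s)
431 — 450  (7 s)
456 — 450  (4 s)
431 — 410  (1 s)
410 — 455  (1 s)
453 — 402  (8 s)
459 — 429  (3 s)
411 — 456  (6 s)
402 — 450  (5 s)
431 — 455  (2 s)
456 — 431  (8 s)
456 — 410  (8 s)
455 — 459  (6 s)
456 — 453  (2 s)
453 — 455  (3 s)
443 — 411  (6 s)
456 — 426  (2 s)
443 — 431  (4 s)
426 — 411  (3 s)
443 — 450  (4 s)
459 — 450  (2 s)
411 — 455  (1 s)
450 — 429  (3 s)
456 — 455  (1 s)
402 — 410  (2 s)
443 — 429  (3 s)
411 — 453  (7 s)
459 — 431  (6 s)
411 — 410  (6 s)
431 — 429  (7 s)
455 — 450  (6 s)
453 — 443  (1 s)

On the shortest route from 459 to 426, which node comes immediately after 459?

Compare a few routes:
459–450–456–426: 2+4+2 = 8
459–455–411–426: 6+1+3 = 10
459–455–456–426: 6+1+2 = 9
Cheapest is 459–450–456–426 at 8 s.
So from 459 the first move is to 450.

450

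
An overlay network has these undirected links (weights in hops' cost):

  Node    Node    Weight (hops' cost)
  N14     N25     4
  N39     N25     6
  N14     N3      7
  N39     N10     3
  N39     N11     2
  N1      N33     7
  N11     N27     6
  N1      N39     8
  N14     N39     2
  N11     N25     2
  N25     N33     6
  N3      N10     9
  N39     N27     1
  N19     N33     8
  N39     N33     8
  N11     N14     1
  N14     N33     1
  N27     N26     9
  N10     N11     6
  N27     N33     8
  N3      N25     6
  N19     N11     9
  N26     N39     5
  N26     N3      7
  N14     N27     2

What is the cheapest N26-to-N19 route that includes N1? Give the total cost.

Shortest N26→N1: N26–N39–N1 = 13
Shortest N1→N19: N1–N33–N19 = 15
Total via N1: 13 + 15 = 28 hops' cost.

28 hops' cost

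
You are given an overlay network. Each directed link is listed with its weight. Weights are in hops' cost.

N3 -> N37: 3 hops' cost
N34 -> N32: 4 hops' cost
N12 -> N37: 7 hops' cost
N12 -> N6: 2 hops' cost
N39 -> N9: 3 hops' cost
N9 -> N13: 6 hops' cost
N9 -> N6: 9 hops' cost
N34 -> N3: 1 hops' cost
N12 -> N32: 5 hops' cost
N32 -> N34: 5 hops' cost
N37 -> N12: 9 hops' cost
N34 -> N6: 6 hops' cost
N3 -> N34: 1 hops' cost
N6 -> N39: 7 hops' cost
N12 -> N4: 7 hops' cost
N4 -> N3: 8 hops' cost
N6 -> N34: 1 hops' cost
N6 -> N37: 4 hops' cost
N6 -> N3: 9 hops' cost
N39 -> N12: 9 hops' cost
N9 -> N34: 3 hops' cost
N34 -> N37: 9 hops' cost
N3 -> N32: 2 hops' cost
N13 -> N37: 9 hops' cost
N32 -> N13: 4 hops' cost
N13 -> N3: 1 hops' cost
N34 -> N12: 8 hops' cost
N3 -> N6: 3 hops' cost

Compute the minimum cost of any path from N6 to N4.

16 hops' cost

Enumerating some paths:
N6–N37–N12–N4: 4+9+7 = 20
N6–N34–N12–N4: 1+8+7 = 16
The minimum is 16 hops' cost via N6–N34–N12–N4.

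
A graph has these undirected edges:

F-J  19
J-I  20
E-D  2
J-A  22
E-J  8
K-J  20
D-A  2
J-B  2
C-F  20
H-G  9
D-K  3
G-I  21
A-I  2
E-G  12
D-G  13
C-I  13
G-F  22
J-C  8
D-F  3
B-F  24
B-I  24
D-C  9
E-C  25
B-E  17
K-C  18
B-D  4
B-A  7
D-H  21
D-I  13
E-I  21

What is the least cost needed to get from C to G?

Enumerating some paths:
C - D - E - G: 9+2+12 = 23
C - D - G: 9+13 = 22
C - J - B - D - G: 8+2+4+13 = 27
The minimum is 22 via C - D - G.

22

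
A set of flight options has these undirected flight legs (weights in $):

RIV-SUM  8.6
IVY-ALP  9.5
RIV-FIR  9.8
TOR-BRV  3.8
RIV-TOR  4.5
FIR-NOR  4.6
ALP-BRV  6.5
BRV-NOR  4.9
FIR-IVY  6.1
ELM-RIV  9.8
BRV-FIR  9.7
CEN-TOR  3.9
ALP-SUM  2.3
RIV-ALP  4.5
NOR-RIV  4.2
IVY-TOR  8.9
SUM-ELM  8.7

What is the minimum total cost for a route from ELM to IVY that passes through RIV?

Shortest ELM→RIV: ELM–RIV = 9.8
Best RIV to IVY: RIV–TOR–IVY costing 13.4
Total via RIV: 9.8 + 13.4 = $23.2.

$23.2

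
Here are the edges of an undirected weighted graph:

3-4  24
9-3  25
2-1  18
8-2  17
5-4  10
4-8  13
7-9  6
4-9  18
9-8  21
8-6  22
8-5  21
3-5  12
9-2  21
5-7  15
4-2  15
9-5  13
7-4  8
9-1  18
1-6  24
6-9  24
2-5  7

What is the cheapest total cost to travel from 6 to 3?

49

Shortest distances from 6:
6: 0
8: 22  (via 6)
1: 24  (via 6)
9: 24  (via 6)
7: 30  (via 9)
4: 35  (via 8)
5: 37  (via 9)
2: 39  (via 8)
3: 49  (via 9)
Shortest route: 6–9–3 = 49.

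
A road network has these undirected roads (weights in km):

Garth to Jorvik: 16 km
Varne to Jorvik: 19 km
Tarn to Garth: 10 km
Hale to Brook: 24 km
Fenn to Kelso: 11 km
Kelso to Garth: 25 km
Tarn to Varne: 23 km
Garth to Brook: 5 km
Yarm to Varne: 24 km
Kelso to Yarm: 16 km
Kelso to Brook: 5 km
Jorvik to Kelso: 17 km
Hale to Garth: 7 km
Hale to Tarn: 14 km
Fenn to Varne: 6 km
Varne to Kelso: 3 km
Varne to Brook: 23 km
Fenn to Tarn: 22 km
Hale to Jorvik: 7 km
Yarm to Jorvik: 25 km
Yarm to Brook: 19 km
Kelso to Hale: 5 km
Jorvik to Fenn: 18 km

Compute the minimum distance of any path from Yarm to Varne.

Settle nodes by increasing distance from Yarm:
Yarm: 0
Kelso: 16  (via Yarm)
Varne: 19  (via Kelso)
Shortest route: Yarm → Kelso → Varne = 19 km.

19 km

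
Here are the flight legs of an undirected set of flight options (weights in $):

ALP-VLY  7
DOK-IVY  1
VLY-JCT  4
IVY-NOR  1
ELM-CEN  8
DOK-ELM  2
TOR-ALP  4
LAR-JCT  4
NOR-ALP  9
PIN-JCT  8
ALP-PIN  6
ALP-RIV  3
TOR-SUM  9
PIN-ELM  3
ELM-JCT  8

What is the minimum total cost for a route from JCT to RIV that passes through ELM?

Shortest JCT→ELM: JCT → ELM = 8
Shortest ELM→RIV: ELM → PIN → ALP → RIV = 12
Total via ELM: 8 + 12 = $20.

$20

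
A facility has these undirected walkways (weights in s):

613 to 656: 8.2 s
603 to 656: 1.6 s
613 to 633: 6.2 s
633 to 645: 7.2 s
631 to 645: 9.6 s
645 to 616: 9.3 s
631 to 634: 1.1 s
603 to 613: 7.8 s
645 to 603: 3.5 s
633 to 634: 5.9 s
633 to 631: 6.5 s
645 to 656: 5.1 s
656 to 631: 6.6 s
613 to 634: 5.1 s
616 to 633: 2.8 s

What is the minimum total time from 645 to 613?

Settle nodes by increasing distance from 645:
645: 0
603: 3.5  (via 645)
656: 5.1  (via 645)
633: 7.2  (via 645)
616: 9.3  (via 645)
631: 9.6  (via 645)
634: 10.7  (via 631)
613: 11.3  (via 603)
Shortest route: 645 → 603 → 613 = 11.3 s.

11.3 s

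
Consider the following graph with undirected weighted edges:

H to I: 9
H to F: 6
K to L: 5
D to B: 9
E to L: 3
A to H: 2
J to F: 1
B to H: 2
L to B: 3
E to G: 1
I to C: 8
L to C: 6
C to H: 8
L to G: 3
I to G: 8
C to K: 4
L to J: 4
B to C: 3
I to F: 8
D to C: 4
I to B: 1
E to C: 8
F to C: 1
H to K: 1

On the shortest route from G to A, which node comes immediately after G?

Compare a few routes:
G - L - K - H - A: 3+5+1+2 = 11
G - L - B - H - A: 3+3+2+2 = 10
Cheapest is G - L - B - H - A at 10.
So from G the first move is to L.

L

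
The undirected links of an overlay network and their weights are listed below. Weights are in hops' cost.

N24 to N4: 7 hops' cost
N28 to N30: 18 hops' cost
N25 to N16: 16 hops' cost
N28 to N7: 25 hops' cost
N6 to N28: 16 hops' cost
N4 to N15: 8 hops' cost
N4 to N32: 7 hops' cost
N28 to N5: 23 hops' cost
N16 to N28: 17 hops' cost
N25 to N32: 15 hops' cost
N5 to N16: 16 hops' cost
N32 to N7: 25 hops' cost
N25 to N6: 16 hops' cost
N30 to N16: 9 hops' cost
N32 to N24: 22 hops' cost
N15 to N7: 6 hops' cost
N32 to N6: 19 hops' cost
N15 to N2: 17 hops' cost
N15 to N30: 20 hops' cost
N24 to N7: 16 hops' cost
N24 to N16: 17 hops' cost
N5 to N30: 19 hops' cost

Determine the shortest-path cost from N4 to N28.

Candidate routes:
N4 → N15 → N7 → N28: 8+6+25 = 39
N4 → N32 → N6 → N28: 7+19+16 = 42
N4 → N24 → N16 → N28: 7+17+17 = 41
The minimum is 39 hops' cost via N4 → N15 → N7 → N28.

39 hops' cost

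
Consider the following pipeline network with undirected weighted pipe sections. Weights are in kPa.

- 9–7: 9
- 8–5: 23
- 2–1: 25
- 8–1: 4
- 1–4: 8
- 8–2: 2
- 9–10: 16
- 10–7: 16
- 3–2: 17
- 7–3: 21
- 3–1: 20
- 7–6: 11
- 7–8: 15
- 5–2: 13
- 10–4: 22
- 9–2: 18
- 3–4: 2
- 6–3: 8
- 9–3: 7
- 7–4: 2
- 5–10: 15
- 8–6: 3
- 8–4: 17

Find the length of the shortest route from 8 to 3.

11 kPa

Compare a few routes:
8–6–3: 3+8 = 11
8–1–4–3: 4+8+2 = 14
8–7–4–3: 15+2+2 = 19
8–6–7–4–3: 3+11+2+2 = 18
The minimum is 11 kPa via 8–6–3.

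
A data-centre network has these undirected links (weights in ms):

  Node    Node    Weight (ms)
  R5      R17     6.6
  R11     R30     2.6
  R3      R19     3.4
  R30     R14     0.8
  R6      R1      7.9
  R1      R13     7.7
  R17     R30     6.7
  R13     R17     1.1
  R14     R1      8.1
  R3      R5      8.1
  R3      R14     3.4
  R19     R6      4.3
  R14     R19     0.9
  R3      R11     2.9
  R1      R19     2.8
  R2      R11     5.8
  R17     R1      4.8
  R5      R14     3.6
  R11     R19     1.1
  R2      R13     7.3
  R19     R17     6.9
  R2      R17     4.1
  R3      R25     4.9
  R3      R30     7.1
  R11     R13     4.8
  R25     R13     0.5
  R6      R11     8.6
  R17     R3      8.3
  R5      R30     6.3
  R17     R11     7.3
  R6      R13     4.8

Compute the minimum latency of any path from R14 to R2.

Candidate routes:
R14 - R30 - R11 - R2: 0.8+2.6+5.8 = 9.2
R14 - R19 - R11 - R2: 0.9+1.1+5.8 = 7.8
Cheapest is R14 - R19 - R11 - R2 at 7.8 ms.

7.8 ms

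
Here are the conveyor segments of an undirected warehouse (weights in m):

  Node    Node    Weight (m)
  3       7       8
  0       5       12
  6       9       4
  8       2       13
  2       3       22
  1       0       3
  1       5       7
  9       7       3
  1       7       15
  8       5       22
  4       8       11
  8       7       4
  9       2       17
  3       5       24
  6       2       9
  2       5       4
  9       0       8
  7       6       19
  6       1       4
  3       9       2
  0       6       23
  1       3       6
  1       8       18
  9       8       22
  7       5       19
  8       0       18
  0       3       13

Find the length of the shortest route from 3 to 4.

Running Dijkstra from 3:
3: 0
9: 2  (via 3)
7: 5  (via 9)
1: 6  (via 3)
6: 6  (via 9)
0: 9  (via 1)
8: 9  (via 7)
5: 13  (via 1)
2: 15  (via 6)
4: 20  (via 8)
Shortest route: 3 → 9 → 7 → 8 → 4 = 20 m.

20 m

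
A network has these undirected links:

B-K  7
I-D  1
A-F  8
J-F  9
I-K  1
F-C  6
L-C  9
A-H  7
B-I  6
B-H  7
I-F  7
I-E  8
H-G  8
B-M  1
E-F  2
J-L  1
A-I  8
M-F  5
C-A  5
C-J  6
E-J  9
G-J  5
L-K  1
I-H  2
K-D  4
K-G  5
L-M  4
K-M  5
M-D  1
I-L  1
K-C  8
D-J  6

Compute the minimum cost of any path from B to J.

Enumerating some paths:
B–I–L–J: 6+1+1 = 8
B–M–D–I–K–L–J: 1+1+1+1+1+1 = 6
B–M–D–I–L–J: 1+1+1+1+1 = 5
B–M–L–J: 1+4+1 = 6
The minimum is 5 via B–M–D–I–L–J.

5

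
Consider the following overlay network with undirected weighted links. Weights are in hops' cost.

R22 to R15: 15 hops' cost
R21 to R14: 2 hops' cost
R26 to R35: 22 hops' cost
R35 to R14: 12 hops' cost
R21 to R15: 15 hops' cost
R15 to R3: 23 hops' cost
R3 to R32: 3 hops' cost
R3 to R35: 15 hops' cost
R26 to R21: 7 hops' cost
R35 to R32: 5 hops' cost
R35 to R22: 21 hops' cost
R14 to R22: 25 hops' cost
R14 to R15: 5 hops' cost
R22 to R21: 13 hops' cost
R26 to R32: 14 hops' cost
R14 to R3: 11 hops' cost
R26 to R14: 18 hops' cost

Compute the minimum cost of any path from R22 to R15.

15 hops' cost

Settle nodes by increasing distance from R22:
R22: 0
R21: 13  (via R22)
R15: 15  (via R22)
Shortest route: R22–R15 = 15 hops' cost.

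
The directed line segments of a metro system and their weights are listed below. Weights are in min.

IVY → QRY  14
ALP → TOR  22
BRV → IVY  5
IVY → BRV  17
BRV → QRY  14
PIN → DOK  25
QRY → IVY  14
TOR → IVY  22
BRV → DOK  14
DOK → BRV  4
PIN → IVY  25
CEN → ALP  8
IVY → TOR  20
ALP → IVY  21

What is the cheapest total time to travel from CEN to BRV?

46 min

Shortest distances from CEN:
CEN: 0
ALP: 8  (via CEN)
IVY: 29  (via ALP)
TOR: 30  (via ALP)
QRY: 43  (via IVY)
BRV: 46  (via IVY)
Shortest route: CEN–ALP–IVY–BRV = 46 min.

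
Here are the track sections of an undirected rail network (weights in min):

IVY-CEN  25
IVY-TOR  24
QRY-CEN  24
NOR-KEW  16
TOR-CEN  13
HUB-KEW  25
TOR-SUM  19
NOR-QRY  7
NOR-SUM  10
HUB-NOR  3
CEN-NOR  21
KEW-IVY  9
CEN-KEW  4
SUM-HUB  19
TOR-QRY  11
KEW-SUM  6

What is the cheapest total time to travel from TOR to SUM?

19 min

Enumerating some paths:
TOR - SUM: 19 = 19
TOR - CEN - KEW - SUM: 13+4+6 = 23
The minimum is 19 min via TOR - SUM.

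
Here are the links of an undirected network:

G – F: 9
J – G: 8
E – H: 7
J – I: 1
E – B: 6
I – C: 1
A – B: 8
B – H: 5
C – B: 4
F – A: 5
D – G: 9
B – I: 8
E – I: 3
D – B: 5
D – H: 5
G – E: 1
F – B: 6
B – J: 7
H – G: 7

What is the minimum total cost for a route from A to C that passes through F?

15

Shortest A→F: A → F = 5
Best F to C: F → B → C costing 10
Total via F: 5 + 10 = 15.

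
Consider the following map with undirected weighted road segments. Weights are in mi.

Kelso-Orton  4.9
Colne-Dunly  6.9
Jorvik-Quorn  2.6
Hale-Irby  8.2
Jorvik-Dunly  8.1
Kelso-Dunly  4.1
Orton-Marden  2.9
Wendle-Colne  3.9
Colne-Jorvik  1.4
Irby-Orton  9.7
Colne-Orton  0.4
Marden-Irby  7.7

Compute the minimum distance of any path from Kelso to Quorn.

Shortest distances from Kelso:
Kelso: 0
Dunly: 4.1  (via Kelso)
Orton: 4.9  (via Kelso)
Colne: 5.3  (via Orton)
Jorvik: 6.7  (via Colne)
Marden: 7.8  (via Orton)
Wendle: 9.2  (via Colne)
Quorn: 9.3  (via Jorvik)
Shortest route: Kelso–Orton–Colne–Jorvik–Quorn = 9.3 mi.

9.3 mi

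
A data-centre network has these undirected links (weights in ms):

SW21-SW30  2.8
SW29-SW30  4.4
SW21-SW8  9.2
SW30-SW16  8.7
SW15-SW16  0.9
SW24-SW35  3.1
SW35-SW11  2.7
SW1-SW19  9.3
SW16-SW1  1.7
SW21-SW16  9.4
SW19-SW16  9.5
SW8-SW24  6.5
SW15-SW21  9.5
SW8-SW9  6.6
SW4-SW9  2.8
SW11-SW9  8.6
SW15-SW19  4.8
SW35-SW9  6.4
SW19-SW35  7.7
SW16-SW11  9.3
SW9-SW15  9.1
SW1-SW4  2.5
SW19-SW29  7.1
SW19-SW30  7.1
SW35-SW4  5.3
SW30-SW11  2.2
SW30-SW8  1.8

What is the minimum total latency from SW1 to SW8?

Enumerating some paths:
SW1 → SW16 → SW30 → SW8: 1.7+8.7+1.8 = 12.2
SW1 → SW4 → SW9 → SW8: 2.5+2.8+6.6 = 11.9
SW1 → SW16 → SW11 → SW30 → SW8: 1.7+9.3+2.2+1.8 = 15
SW1 → SW4 → SW35 → SW11 → SW30 → SW8: 2.5+5.3+2.7+2.2+1.8 = 14.5
Cheapest is SW1 → SW4 → SW9 → SW8 at 11.9 ms.

11.9 ms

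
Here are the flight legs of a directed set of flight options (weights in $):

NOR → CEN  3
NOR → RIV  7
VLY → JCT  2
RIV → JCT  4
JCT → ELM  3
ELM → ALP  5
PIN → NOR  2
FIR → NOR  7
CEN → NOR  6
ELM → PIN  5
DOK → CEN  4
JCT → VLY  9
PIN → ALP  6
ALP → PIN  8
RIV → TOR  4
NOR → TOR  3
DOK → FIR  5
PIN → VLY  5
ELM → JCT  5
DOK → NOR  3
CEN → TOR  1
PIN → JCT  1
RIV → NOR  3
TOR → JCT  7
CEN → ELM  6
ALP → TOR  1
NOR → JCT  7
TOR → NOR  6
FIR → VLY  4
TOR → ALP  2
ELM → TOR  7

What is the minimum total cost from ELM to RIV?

Settle nodes by increasing distance from ELM:
ELM: 0
ALP: 5  (via ELM)
PIN: 5  (via ELM)
JCT: 5  (via ELM)
TOR: 6  (via ALP)
NOR: 7  (via PIN)
VLY: 10  (via PIN)
CEN: 10  (via NOR)
RIV: 14  (via NOR)
Shortest route: ELM → PIN → NOR → RIV = $14.

$14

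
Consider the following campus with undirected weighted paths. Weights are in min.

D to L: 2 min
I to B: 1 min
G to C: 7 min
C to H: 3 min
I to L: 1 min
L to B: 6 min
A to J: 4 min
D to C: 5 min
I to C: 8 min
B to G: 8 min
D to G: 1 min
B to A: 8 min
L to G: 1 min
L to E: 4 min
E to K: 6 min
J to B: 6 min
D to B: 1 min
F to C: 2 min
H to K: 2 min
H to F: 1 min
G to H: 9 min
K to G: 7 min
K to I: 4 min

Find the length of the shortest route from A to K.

13 min

Shortest distances from A:
A: 0
J: 4  (via A)
B: 8  (via A)
D: 9  (via B)
I: 9  (via B)
G: 10  (via D)
L: 10  (via I)
K: 13  (via I)
Shortest route: A–B–I–K = 13 min.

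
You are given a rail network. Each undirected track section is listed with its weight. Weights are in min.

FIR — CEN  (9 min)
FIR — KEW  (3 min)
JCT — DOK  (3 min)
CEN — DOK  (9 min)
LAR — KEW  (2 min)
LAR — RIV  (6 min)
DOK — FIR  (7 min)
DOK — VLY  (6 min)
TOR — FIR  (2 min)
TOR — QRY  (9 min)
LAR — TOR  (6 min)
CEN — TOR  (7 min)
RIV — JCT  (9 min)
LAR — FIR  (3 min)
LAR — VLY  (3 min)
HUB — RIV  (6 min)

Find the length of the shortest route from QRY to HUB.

Compare a few routes:
QRY → TOR → LAR → RIV → HUB: 9+6+6+6 = 27
QRY → TOR → FIR → LAR → RIV → HUB: 9+2+3+6+6 = 26
Cheapest is QRY → TOR → FIR → LAR → RIV → HUB at 26 min.

26 min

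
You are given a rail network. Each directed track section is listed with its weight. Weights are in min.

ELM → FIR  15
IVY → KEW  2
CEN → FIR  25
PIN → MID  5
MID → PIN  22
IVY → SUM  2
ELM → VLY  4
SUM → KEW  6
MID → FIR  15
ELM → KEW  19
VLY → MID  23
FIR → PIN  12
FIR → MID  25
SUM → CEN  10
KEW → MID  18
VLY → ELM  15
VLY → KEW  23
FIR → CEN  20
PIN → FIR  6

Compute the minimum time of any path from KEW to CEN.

Compare a few routes:
KEW–MID–PIN–FIR–CEN: 18+22+6+20 = 66
KEW–MID–FIR–CEN: 18+15+20 = 53
The minimum is 53 min via KEW–MID–FIR–CEN.

53 min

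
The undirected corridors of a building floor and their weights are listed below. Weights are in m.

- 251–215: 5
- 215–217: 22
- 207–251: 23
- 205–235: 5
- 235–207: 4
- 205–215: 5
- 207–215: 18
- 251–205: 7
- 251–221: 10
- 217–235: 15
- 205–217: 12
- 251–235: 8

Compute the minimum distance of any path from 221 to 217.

Running Dijkstra from 221:
221: 0
251: 10  (via 221)
215: 15  (via 251)
205: 17  (via 251)
235: 18  (via 251)
207: 22  (via 235)
217: 29  (via 205)
Shortest route: 221–251–205–217 = 29 m.

29 m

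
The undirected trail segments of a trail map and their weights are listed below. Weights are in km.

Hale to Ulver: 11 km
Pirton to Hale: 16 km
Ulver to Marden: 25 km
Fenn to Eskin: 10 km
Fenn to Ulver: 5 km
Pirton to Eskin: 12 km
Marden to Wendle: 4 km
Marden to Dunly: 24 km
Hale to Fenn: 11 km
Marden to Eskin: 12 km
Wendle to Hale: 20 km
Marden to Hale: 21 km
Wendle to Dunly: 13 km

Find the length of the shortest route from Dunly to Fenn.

Compare a few routes:
Dunly–Wendle–Marden–Eskin–Fenn: 13+4+12+10 = 39
Dunly–Wendle–Hale–Fenn: 13+20+11 = 44
Dunly–Marden–Eskin–Fenn: 24+12+10 = 46
Dunly–Wendle–Marden–Ulver–Fenn: 13+4+25+5 = 47
Cheapest is Dunly–Wendle–Marden–Eskin–Fenn at 39 km.

39 km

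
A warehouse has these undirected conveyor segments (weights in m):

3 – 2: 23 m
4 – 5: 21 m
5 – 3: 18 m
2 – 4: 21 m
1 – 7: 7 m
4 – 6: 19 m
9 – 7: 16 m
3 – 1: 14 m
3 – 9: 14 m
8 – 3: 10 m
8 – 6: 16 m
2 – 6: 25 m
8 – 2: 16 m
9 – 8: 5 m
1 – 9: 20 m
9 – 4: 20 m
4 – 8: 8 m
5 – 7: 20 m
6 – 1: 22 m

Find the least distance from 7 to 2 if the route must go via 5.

Shortest 7→5: 7 → 5 = 20
Shortest 5→2: 5 → 3 → 2 = 41
Total via 5: 20 + 41 = 61 m.

61 m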